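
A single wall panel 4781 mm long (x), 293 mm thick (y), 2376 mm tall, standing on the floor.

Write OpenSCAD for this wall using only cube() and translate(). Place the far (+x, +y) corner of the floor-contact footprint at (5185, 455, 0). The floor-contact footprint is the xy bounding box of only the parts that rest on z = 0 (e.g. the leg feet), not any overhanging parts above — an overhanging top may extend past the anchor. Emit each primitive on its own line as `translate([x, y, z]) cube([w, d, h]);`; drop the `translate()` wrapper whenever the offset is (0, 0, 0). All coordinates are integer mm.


translate([404, 162, 0]) cube([4781, 293, 2376]);


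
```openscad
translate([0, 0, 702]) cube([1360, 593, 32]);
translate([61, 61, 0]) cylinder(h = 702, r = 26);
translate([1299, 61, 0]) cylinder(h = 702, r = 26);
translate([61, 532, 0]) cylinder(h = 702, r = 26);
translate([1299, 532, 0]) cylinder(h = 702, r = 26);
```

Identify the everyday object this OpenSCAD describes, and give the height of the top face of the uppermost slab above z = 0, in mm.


A table. The table height is 734 mm.

A 1360×593×32 slab sits at z = 702 on four Ø52 mm round legs — a table. The top surface is at 702 + 32 = 734 mm.


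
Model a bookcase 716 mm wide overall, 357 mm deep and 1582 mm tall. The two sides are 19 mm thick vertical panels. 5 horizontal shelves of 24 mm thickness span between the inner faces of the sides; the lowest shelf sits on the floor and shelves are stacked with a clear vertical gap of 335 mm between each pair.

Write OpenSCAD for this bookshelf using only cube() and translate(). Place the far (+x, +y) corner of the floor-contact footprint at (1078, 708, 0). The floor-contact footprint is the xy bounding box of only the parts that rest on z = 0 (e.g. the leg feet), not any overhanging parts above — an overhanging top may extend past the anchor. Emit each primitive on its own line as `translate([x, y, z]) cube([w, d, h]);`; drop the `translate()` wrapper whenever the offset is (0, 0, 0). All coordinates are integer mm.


translate([362, 351, 0]) cube([19, 357, 1582]);
translate([1059, 351, 0]) cube([19, 357, 1582]);
translate([381, 351, 0]) cube([678, 357, 24]);
translate([381, 351, 359]) cube([678, 357, 24]);
translate([381, 351, 718]) cube([678, 357, 24]);
translate([381, 351, 1077]) cube([678, 357, 24]);
translate([381, 351, 1436]) cube([678, 357, 24]);


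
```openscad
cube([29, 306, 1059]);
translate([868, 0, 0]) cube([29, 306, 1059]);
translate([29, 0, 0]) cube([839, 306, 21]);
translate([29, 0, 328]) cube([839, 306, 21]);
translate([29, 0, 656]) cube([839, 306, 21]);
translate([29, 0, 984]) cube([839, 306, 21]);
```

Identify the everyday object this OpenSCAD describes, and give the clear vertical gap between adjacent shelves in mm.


A bookshelf. The clear shelf gap is 307 mm.

Two tall side panels with 4 horizontal boards between them — a bookshelf. The first two shelf undersides are at z = 0 and z = 328; with shelf thickness 21, the clear gap is 328 − 0 − 21 = 307 mm.


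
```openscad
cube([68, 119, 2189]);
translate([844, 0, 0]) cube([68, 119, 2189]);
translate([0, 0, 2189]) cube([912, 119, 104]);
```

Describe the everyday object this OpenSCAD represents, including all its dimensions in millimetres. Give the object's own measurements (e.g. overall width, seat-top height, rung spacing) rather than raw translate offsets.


A door frame. The clear opening is 776 mm wide and 2189 mm high. Two 68 mm wide jambs, 119 mm deep, stand either side of the opening from the floor to the top of the opening. A 104 mm thick head sits across the top of both jambs, spanning the full outside width of the frame.


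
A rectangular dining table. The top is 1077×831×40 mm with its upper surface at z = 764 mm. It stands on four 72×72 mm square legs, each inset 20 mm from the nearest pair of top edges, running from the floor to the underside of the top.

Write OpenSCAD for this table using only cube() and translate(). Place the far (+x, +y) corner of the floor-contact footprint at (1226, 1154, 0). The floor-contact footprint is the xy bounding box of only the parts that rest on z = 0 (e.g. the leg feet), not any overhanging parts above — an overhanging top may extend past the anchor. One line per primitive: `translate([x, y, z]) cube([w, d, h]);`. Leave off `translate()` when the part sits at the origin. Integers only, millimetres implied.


// leg_h = 764 - 40 = 724
translate([169, 343, 724]) cube([1077, 831, 40]);
translate([189, 363, 0]) cube([72, 72, 724]);
translate([1154, 363, 0]) cube([72, 72, 724]);
translate([189, 1082, 0]) cube([72, 72, 724]);
translate([1154, 1082, 0]) cube([72, 72, 724]);


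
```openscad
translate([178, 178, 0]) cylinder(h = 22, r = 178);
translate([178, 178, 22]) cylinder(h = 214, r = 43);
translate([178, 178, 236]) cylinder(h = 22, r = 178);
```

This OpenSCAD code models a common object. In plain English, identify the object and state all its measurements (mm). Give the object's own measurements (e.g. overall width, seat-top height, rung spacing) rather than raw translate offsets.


A spool: two coaxial disc flanges of radius 178 mm and thickness 22 mm, joined by a core cylinder of radius 43 mm and height 214 mm. The lower flange rests on z = 0 and the three cylinders share a vertical axis.


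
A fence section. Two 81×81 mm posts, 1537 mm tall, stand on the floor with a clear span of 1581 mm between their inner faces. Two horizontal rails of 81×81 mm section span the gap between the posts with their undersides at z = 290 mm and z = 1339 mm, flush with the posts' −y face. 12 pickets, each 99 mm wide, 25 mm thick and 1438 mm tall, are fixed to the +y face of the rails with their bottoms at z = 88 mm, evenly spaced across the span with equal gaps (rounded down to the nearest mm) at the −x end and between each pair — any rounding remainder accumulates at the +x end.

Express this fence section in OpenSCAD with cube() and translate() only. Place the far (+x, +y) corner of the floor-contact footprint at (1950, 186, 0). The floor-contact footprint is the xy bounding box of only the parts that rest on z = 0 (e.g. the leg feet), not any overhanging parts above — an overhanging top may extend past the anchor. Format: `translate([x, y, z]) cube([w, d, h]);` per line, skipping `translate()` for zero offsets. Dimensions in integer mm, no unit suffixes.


translate([207, 105, 0]) cube([81, 81, 1537]);
translate([1869, 105, 0]) cube([81, 81, 1537]);
translate([288, 105, 290]) cube([1581, 81, 81]);
translate([288, 105, 1339]) cube([1581, 81, 81]);
translate([318, 186, 88]) cube([99, 25, 1438]);
translate([447, 186, 88]) cube([99, 25, 1438]);
translate([576, 186, 88]) cube([99, 25, 1438]);
translate([705, 186, 88]) cube([99, 25, 1438]);
translate([834, 186, 88]) cube([99, 25, 1438]);
translate([963, 186, 88]) cube([99, 25, 1438]);
translate([1092, 186, 88]) cube([99, 25, 1438]);
translate([1221, 186, 88]) cube([99, 25, 1438]);
translate([1350, 186, 88]) cube([99, 25, 1438]);
translate([1479, 186, 88]) cube([99, 25, 1438]);
translate([1608, 186, 88]) cube([99, 25, 1438]);
translate([1737, 186, 88]) cube([99, 25, 1438]);


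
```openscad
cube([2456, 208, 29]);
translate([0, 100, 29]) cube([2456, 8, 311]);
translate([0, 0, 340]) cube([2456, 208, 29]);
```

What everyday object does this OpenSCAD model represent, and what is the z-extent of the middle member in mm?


An I-beam. The web height is 311 mm.

Two wide flanges with a thin centred web — an I-beam. Overall 369 mm minus two 29 mm flanges gives a web of 369 − 2·29 = 311 mm.


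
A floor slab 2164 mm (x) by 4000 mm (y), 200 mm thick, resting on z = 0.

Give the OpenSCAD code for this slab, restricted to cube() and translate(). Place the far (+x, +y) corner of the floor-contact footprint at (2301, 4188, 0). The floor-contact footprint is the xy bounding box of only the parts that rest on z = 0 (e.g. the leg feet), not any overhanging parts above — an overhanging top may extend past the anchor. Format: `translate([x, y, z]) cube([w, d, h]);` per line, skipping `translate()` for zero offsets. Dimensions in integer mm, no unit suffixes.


translate([137, 188, 0]) cube([2164, 4000, 200]);


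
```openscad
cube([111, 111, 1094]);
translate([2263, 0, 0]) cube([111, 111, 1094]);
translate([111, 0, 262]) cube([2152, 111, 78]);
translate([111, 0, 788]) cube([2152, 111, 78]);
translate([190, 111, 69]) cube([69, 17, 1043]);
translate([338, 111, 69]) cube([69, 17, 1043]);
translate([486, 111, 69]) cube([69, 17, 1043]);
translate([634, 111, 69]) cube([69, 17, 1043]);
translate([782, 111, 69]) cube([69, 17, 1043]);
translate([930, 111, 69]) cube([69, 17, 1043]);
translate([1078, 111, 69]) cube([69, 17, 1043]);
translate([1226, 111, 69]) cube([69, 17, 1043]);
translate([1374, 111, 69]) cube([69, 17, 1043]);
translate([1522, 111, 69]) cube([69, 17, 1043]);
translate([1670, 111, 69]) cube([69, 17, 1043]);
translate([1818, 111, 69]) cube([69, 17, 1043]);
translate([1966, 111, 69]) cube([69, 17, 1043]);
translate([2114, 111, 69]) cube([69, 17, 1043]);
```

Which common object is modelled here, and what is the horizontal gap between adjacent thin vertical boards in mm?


A fence section. The picket gap is 79 mm.

Two posts, two rails, 14 pickets — a fence section. Span 2152 mm holds 14 pickets of 69 mm with 15 equal gaps: ⌊(2152 − 14·69) / 15⌋ = 79 mm.


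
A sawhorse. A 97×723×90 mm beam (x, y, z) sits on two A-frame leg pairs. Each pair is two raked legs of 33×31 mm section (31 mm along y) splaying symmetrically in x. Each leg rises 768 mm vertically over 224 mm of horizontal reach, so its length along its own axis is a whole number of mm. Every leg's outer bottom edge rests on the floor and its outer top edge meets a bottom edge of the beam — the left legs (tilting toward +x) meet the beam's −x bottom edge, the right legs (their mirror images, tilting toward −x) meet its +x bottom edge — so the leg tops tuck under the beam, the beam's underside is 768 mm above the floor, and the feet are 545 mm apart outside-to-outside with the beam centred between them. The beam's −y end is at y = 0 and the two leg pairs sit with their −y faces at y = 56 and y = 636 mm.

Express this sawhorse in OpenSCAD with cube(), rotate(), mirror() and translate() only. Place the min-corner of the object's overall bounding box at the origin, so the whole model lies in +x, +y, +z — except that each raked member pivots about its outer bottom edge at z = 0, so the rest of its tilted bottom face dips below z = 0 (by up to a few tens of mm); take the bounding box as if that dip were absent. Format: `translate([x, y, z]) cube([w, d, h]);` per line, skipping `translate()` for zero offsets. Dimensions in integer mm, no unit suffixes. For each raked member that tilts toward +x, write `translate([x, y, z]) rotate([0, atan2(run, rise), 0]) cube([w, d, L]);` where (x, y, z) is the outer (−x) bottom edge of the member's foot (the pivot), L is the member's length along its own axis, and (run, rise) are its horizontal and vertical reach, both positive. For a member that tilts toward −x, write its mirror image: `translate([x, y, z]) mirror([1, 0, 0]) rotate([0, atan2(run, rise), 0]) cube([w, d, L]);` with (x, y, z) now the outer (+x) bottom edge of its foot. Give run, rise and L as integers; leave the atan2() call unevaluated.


translate([224, 0, 768]) cube([97, 723, 90]);
translate([0, 56, 0]) rotate([0, atan2(224, 768), 0]) cube([33, 31, 800]);
translate([545, 56, 0]) mirror([1, 0, 0]) rotate([0, atan2(224, 768), 0]) cube([33, 31, 800]);
translate([0, 636, 0]) rotate([0, atan2(224, 768), 0]) cube([33, 31, 800]);
translate([545, 636, 0]) mirror([1, 0, 0]) rotate([0, atan2(224, 768), 0]) cube([33, 31, 800]);


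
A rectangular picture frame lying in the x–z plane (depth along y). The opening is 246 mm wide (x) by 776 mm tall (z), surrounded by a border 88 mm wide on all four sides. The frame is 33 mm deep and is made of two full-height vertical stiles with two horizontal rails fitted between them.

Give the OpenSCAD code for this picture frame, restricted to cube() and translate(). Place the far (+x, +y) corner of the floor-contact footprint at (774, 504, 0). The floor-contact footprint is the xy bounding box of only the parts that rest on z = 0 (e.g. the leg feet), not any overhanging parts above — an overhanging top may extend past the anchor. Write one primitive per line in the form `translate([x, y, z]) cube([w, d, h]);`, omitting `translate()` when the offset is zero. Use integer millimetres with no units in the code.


translate([352, 471, 0]) cube([88, 33, 952]);
translate([686, 471, 0]) cube([88, 33, 952]);
translate([440, 471, 0]) cube([246, 33, 88]);
translate([440, 471, 864]) cube([246, 33, 88]);


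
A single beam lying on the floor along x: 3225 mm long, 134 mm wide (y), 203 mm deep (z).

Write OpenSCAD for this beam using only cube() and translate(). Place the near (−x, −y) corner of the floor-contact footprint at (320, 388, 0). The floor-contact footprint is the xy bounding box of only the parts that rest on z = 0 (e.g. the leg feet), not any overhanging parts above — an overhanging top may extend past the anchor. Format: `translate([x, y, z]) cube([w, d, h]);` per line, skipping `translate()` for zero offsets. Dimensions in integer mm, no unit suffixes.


translate([320, 388, 0]) cube([3225, 134, 203]);


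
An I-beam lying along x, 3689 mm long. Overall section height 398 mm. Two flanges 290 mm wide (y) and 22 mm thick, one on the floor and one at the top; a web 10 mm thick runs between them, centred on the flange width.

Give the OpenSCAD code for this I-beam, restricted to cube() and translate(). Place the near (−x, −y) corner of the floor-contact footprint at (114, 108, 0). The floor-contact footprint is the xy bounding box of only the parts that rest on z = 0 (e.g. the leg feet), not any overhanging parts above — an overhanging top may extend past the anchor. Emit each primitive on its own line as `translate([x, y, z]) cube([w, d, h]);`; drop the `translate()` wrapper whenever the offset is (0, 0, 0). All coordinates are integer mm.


translate([114, 108, 0]) cube([3689, 290, 22]);
translate([114, 248, 22]) cube([3689, 10, 354]);
translate([114, 108, 376]) cube([3689, 290, 22]);


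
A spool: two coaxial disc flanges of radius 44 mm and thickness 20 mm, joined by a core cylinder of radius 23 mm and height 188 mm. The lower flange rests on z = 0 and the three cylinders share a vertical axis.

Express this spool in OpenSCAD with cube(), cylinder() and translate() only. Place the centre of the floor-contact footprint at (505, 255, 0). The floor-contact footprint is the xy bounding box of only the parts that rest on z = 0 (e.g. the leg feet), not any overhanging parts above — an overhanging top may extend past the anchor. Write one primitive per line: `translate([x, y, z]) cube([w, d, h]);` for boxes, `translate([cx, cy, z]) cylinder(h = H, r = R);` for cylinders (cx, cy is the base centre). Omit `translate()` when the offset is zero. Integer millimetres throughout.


translate([505, 255, 0]) cylinder(h = 20, r = 44);
translate([505, 255, 20]) cylinder(h = 188, r = 23);
translate([505, 255, 208]) cylinder(h = 20, r = 44);


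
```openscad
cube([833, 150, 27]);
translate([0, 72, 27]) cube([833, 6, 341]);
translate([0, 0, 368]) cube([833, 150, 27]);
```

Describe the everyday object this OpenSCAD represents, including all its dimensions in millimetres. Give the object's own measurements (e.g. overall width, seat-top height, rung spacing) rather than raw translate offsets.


An I-beam lying along x, 833 mm long. Overall section height 395 mm. Two flanges 150 mm wide (y) and 27 mm thick, one on the floor and one at the top; a web 6 mm thick runs between them, centred on the flange width.


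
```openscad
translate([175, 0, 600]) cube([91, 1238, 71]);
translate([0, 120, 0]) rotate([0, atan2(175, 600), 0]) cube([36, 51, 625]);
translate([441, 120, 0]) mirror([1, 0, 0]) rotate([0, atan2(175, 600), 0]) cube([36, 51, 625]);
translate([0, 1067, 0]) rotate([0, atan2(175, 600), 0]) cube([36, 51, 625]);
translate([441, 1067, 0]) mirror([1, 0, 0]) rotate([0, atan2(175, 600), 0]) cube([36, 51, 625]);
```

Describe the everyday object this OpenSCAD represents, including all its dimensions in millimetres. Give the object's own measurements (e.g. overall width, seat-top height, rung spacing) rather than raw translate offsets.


A sawhorse. A 91×1238×71 mm beam (x, y, z) sits on two A-frame leg pairs. Each pair is two raked legs of 36×51 mm section (51 mm along y) splaying symmetrically in x. Each leg rises 600 mm vertically over 175 mm of horizontal reach and is 625 mm long along its own axis. Every leg's outer bottom edge rests on the floor and its outer top edge meets a bottom edge of the beam — the left legs (tilting toward +x) meet the beam's −x bottom edge, the right legs (their mirror images, tilting toward −x) meet its +x bottom edge — so the leg tops tuck under the beam, the beam's underside is 600 mm above the floor, and the feet are 441 mm apart outside-to-outside with the beam centred between them. The two leg pairs are set in 120 mm from either end of the beam.


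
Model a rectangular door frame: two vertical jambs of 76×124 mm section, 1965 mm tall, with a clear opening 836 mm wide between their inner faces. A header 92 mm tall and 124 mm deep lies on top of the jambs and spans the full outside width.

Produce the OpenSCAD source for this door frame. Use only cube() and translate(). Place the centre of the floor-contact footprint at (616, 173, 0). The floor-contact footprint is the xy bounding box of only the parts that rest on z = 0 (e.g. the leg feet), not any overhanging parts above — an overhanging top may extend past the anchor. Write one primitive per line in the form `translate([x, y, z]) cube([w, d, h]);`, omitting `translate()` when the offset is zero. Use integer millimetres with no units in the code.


translate([122, 111, 0]) cube([76, 124, 1965]);
translate([1034, 111, 0]) cube([76, 124, 1965]);
translate([122, 111, 1965]) cube([988, 124, 92]);


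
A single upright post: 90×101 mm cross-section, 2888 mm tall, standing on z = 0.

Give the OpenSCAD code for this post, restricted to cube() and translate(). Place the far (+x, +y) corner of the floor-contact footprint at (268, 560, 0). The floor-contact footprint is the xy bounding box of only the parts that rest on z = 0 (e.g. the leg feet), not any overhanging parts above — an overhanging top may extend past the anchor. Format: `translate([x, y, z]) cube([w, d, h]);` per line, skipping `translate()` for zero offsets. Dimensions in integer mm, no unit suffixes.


translate([178, 459, 0]) cube([90, 101, 2888]);


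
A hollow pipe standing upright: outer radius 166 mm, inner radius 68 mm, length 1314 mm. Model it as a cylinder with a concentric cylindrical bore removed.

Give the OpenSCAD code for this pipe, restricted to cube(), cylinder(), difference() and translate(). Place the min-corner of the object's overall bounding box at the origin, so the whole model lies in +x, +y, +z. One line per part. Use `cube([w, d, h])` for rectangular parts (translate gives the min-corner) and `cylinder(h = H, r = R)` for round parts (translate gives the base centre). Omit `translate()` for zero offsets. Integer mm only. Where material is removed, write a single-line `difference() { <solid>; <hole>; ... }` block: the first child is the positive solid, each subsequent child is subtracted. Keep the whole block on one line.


difference() { translate([166, 166, 0]) cylinder(h = 1314, r = 166); translate([166, 166, 0]) cylinder(h = 1314, r = 68); }


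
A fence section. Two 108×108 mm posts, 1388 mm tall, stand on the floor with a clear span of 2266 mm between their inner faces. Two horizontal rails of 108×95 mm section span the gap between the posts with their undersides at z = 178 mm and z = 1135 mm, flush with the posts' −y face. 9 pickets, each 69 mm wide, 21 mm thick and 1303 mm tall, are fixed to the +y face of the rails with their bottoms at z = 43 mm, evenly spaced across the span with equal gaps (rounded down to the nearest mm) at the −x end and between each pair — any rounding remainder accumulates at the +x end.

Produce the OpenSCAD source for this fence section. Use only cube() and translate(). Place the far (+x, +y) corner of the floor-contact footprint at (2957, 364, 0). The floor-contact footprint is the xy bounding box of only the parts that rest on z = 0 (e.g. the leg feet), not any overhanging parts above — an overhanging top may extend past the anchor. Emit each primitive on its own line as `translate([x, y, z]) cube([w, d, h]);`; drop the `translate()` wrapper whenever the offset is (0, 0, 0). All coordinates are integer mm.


translate([475, 256, 0]) cube([108, 108, 1388]);
translate([2849, 256, 0]) cube([108, 108, 1388]);
translate([583, 256, 178]) cube([2266, 108, 95]);
translate([583, 256, 1135]) cube([2266, 108, 95]);
translate([747, 364, 43]) cube([69, 21, 1303]);
translate([980, 364, 43]) cube([69, 21, 1303]);
translate([1213, 364, 43]) cube([69, 21, 1303]);
translate([1446, 364, 43]) cube([69, 21, 1303]);
translate([1679, 364, 43]) cube([69, 21, 1303]);
translate([1912, 364, 43]) cube([69, 21, 1303]);
translate([2145, 364, 43]) cube([69, 21, 1303]);
translate([2378, 364, 43]) cube([69, 21, 1303]);
translate([2611, 364, 43]) cube([69, 21, 1303]);


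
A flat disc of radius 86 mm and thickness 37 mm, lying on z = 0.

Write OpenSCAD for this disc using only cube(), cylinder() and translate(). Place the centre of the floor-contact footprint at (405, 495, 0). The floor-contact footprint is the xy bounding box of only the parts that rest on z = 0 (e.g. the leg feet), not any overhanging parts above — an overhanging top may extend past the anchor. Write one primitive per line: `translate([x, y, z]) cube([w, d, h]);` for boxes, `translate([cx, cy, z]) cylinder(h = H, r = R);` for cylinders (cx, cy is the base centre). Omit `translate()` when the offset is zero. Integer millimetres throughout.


translate([405, 495, 0]) cylinder(h = 37, r = 86);


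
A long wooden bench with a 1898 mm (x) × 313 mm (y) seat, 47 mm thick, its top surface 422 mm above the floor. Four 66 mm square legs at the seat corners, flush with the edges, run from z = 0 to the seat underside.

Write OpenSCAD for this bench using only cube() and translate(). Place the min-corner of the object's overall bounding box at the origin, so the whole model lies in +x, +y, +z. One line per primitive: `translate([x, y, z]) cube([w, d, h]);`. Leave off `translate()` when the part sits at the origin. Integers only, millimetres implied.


translate([0, 0, 375]) cube([1898, 313, 47]);
cube([66, 66, 375]);
translate([0, 247, 0]) cube([66, 66, 375]);
translate([1832, 0, 0]) cube([66, 66, 375]);
translate([1832, 247, 0]) cube([66, 66, 375]);


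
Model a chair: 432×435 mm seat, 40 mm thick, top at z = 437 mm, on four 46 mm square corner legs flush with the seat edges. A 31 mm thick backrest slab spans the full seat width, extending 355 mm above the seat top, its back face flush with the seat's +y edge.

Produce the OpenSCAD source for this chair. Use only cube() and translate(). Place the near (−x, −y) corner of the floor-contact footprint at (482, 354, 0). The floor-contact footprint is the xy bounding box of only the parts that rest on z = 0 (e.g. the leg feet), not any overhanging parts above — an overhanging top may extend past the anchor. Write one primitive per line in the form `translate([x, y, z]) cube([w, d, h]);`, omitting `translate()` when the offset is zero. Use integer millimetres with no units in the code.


translate([482, 354, 397]) cube([432, 435, 40]);
translate([482, 354, 0]) cube([46, 46, 397]);
translate([868, 354, 0]) cube([46, 46, 397]);
translate([482, 743, 0]) cube([46, 46, 397]);
translate([868, 743, 0]) cube([46, 46, 397]);
translate([482, 758, 437]) cube([432, 31, 355]);


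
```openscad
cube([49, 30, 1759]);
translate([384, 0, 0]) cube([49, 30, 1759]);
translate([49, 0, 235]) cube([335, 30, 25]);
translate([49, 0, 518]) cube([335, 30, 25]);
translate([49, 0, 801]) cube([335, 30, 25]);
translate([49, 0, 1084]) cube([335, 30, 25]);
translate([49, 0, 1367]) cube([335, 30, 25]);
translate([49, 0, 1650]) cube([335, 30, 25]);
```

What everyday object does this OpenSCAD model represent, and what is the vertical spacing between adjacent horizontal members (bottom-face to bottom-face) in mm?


A ladder. The rung spacing is 283 mm.

Two tall 49×30 posts with 6 short bars between them — a ladder. Adjacent rungs sit at z = 235 and z = 518, so the spacing is 518 − 235 = 283 mm.


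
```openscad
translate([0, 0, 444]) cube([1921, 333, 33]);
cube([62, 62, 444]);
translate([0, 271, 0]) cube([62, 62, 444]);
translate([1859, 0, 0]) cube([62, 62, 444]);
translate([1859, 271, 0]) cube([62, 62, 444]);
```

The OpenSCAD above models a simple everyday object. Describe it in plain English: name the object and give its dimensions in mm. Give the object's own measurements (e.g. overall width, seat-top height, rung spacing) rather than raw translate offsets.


A long wooden bench with a 1921 mm (x) × 333 mm (y) seat, 33 mm thick, its top surface 477 mm above the floor. Four 62 mm square legs at the seat corners, flush with the edges, run from z = 0 to the seat underside.


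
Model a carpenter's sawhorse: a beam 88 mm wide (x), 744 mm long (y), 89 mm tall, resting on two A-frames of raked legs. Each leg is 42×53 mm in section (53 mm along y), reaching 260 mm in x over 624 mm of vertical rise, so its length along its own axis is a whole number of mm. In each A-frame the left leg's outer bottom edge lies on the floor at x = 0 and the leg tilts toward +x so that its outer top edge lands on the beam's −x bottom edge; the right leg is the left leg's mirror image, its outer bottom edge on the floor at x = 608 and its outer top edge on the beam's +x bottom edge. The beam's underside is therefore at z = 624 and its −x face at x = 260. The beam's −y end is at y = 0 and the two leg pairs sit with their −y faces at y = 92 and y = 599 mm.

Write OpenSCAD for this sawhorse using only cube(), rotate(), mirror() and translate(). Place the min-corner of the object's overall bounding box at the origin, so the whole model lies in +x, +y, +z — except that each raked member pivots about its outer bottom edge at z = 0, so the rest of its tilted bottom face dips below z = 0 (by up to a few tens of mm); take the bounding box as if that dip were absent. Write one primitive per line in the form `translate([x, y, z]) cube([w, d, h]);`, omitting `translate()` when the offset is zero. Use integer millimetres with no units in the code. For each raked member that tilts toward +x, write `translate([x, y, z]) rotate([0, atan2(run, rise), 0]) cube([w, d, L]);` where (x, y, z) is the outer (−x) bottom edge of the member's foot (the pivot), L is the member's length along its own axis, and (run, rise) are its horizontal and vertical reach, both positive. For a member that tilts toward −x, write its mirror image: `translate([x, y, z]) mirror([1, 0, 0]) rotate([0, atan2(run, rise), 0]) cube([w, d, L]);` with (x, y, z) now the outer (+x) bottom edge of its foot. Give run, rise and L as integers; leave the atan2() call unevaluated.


translate([260, 0, 624]) cube([88, 744, 89]);
translate([0, 92, 0]) rotate([0, atan2(260, 624), 0]) cube([42, 53, 676]);
translate([608, 92, 0]) mirror([1, 0, 0]) rotate([0, atan2(260, 624), 0]) cube([42, 53, 676]);
translate([0, 599, 0]) rotate([0, atan2(260, 624), 0]) cube([42, 53, 676]);
translate([608, 599, 0]) mirror([1, 0, 0]) rotate([0, atan2(260, 624), 0]) cube([42, 53, 676]);


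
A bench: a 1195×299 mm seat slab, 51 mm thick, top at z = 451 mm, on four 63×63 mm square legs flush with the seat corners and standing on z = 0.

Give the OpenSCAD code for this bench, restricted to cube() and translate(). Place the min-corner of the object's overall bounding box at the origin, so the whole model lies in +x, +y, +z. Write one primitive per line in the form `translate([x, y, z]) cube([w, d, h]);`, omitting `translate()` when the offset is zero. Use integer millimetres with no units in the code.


// leg_h = 451 − 51 = 400
translate([0, 0, 400]) cube([1195, 299, 51]);
cube([63, 63, 400]);
translate([0, 236, 0]) cube([63, 63, 400]);
translate([1132, 0, 0]) cube([63, 63, 400]);
translate([1132, 236, 0]) cube([63, 63, 400]);


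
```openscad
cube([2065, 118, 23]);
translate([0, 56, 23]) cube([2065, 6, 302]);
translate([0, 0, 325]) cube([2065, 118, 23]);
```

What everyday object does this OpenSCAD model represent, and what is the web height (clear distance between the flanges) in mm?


An I-beam. The web height is 302 mm.

Two wide flanges with a thin centred web — an I-beam. Overall 348 mm minus two 23 mm flanges gives a web of 348 − 2·23 = 302 mm.


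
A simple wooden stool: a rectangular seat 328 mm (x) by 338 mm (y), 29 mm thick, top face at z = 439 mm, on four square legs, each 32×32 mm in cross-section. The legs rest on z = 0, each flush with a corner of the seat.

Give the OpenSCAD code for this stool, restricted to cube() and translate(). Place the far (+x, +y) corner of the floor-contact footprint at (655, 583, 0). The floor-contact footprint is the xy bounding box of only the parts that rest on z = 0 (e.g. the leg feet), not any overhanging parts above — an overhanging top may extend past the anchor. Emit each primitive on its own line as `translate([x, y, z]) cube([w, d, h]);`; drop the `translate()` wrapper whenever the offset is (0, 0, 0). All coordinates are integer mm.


translate([327, 245, 410]) cube([328, 338, 29]);
translate([327, 245, 0]) cube([32, 32, 410]);
translate([623, 245, 0]) cube([32, 32, 410]);
translate([327, 551, 0]) cube([32, 32, 410]);
translate([623, 551, 0]) cube([32, 32, 410]);


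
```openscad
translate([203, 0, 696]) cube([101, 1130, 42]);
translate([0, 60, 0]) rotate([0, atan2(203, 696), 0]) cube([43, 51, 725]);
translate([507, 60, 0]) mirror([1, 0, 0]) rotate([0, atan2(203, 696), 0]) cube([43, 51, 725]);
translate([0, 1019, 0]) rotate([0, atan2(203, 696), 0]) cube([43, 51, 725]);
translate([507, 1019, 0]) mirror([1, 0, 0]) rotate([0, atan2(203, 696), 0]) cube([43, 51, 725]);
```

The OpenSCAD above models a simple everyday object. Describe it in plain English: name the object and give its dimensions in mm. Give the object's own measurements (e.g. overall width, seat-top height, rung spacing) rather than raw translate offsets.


A sawhorse. A 101×1130×42 mm beam (x, y, z) sits on two A-frame leg pairs. Each pair is two raked legs of 43×51 mm section (51 mm along y) splaying symmetrically in x. Each leg rises 696 mm vertically over 203 mm of horizontal reach and is 725 mm long along its own axis. Every leg's outer bottom edge rests on the floor and its outer top edge meets a bottom edge of the beam — the left legs (tilting toward +x) meet the beam's −x bottom edge, the right legs (their mirror images, tilting toward −x) meet its +x bottom edge — so the leg tops tuck under the beam, the beam's underside is 696 mm above the floor, and the feet are 507 mm apart outside-to-outside with the beam centred between them. The two leg pairs are set in 60 mm from either end of the beam.


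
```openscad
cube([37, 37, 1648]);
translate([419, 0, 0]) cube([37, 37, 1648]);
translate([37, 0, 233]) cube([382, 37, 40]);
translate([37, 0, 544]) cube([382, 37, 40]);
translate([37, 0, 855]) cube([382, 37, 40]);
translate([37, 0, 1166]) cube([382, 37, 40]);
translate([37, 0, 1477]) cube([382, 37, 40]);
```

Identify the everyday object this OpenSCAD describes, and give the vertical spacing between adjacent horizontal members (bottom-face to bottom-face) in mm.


A ladder. The rung spacing is 311 mm.

Two tall 37×37 posts with 5 short bars between them — a ladder. Adjacent rungs sit at z = 233 and z = 544, so the spacing is 544 − 233 = 311 mm.


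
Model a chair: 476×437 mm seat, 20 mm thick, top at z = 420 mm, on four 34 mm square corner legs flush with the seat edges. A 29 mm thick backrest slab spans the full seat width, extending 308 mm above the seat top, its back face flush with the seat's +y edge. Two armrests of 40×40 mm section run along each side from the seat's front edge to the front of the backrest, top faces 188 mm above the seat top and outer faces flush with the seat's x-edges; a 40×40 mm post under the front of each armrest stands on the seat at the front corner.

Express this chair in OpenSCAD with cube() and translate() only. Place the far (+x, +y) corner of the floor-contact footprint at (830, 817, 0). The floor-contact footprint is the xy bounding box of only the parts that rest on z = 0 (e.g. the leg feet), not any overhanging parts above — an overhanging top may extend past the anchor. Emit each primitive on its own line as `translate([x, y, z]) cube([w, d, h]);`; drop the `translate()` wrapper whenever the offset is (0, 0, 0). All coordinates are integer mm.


translate([354, 380, 400]) cube([476, 437, 20]);
translate([354, 380, 0]) cube([34, 34, 400]);
translate([796, 380, 0]) cube([34, 34, 400]);
translate([354, 783, 0]) cube([34, 34, 400]);
translate([796, 783, 0]) cube([34, 34, 400]);
translate([354, 788, 420]) cube([476, 29, 308]);
translate([354, 380, 568]) cube([40, 408, 40]);
translate([790, 380, 568]) cube([40, 408, 40]);
translate([354, 380, 420]) cube([40, 40, 148]);
translate([790, 380, 420]) cube([40, 40, 148]);


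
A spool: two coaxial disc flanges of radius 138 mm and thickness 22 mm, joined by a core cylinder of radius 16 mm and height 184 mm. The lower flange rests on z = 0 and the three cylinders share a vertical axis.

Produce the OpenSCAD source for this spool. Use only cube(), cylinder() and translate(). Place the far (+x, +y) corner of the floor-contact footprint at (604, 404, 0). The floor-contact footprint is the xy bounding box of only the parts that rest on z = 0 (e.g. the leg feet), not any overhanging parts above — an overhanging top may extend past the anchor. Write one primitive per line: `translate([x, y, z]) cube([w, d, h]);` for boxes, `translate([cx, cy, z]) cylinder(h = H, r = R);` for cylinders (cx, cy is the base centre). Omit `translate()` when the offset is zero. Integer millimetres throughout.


translate([466, 266, 0]) cylinder(h = 22, r = 138);
translate([466, 266, 22]) cylinder(h = 184, r = 16);
translate([466, 266, 206]) cylinder(h = 22, r = 138);


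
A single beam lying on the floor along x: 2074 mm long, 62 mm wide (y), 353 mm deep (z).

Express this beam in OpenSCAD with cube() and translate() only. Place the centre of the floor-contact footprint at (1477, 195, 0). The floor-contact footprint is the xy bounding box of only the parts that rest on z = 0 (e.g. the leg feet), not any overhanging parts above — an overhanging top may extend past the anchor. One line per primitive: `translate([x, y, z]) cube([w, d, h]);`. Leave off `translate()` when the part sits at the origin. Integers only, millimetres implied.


translate([440, 164, 0]) cube([2074, 62, 353]);


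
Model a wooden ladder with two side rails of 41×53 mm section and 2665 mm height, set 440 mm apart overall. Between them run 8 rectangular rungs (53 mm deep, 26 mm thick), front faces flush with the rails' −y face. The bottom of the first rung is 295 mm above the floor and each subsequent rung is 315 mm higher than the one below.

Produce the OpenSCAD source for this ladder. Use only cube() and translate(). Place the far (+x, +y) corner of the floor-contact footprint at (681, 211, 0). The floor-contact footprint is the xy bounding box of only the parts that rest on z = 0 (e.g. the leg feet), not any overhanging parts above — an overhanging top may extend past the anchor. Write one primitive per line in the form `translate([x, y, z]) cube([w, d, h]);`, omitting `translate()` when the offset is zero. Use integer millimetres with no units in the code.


translate([241, 158, 0]) cube([41, 53, 2665]);
translate([640, 158, 0]) cube([41, 53, 2665]);
translate([282, 158, 295]) cube([358, 53, 26]);
translate([282, 158, 610]) cube([358, 53, 26]);
translate([282, 158, 925]) cube([358, 53, 26]);
translate([282, 158, 1240]) cube([358, 53, 26]);
translate([282, 158, 1555]) cube([358, 53, 26]);
translate([282, 158, 1870]) cube([358, 53, 26]);
translate([282, 158, 2185]) cube([358, 53, 26]);
translate([282, 158, 2500]) cube([358, 53, 26]);


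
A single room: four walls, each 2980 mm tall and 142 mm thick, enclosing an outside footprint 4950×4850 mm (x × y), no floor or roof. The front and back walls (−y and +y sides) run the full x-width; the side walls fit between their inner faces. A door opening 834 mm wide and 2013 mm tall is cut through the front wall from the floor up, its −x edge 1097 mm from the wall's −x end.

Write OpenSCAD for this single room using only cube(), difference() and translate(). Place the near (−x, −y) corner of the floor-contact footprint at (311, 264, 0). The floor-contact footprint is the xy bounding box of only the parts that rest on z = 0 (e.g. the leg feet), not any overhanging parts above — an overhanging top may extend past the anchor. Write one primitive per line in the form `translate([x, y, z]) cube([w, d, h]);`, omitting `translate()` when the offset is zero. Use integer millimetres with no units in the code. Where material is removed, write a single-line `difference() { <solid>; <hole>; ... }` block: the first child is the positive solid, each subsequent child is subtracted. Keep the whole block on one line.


difference() { translate([311, 264, 0]) cube([4950, 142, 2980]); translate([1408, 264, 0]) cube([834, 142, 2013]); }
translate([311, 4972, 0]) cube([4950, 142, 2980]);
translate([311, 406, 0]) cube([142, 4566, 2980]);
translate([5119, 406, 0]) cube([142, 4566, 2980]);


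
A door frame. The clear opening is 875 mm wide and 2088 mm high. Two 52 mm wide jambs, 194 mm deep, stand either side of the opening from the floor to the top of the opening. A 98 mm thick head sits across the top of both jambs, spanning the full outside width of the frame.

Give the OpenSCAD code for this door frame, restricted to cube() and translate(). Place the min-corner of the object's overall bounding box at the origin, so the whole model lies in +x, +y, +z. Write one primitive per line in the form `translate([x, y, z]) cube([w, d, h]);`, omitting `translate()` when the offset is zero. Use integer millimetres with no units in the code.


cube([52, 194, 2088]);
translate([927, 0, 0]) cube([52, 194, 2088]);
translate([0, 0, 2088]) cube([979, 194, 98]);


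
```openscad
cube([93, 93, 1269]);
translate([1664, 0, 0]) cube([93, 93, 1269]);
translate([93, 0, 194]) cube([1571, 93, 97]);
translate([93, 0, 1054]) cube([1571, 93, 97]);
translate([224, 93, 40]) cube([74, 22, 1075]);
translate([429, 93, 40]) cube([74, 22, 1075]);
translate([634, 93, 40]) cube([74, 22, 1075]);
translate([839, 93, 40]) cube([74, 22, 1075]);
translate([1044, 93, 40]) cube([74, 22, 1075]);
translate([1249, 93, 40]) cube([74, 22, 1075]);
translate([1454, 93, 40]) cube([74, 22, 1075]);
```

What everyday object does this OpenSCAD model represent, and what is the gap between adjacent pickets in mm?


A fence section. The picket gap is 131 mm.

Two posts, two rails, 7 pickets — a fence section. Span 1571 mm holds 7 pickets of 74 mm with 8 equal gaps: ⌊(1571 − 7·74) / 8⌋ = 131 mm.


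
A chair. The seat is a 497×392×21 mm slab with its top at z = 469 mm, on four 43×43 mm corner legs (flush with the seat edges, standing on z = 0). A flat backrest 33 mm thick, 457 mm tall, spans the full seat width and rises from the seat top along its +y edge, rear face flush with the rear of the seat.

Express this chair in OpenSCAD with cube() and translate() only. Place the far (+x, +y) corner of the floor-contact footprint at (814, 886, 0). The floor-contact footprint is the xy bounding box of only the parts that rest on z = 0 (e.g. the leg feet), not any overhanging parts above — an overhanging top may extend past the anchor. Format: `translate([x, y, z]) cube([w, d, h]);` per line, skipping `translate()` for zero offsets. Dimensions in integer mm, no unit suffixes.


translate([317, 494, 448]) cube([497, 392, 21]);
translate([317, 494, 0]) cube([43, 43, 448]);
translate([771, 494, 0]) cube([43, 43, 448]);
translate([317, 843, 0]) cube([43, 43, 448]);
translate([771, 843, 0]) cube([43, 43, 448]);
translate([317, 853, 469]) cube([497, 33, 457]);
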